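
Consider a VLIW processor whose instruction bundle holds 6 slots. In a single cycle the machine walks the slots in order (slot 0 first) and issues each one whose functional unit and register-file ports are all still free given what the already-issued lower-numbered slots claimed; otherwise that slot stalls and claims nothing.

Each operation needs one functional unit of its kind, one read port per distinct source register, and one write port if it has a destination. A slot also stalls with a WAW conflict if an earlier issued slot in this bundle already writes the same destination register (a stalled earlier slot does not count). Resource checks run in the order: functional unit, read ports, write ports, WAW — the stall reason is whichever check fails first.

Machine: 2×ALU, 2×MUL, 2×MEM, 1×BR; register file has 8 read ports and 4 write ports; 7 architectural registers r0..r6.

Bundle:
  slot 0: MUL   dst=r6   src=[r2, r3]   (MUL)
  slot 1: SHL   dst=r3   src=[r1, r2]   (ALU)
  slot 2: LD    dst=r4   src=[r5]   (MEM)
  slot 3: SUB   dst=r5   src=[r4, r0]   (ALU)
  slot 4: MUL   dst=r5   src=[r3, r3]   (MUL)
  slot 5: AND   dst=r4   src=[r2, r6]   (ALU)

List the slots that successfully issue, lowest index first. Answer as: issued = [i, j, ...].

issued = [0, 1, 2, 3]

slot 0 (MUL): ISSUE — free A2,Mu1,Ld2,B1 rp6 wp3
slot 1 (ALU): ISSUE — free A1,Mu1,Ld2,B1 rp4 wp2
slot 2 (MEM): ISSUE — free A1,Mu1,Ld1,B1 rp3 wp1
slot 3 (ALU): ISSUE — free A0,Mu1,Ld1,B1 rp1 wp0
slot 4 (MUL): stall WR_PORT — free A0,Mu1,Ld1,B1 rp1 wp0
slot 5 (ALU): stall FU — free A0,Mu1,Ld1,B1 rp1 wp0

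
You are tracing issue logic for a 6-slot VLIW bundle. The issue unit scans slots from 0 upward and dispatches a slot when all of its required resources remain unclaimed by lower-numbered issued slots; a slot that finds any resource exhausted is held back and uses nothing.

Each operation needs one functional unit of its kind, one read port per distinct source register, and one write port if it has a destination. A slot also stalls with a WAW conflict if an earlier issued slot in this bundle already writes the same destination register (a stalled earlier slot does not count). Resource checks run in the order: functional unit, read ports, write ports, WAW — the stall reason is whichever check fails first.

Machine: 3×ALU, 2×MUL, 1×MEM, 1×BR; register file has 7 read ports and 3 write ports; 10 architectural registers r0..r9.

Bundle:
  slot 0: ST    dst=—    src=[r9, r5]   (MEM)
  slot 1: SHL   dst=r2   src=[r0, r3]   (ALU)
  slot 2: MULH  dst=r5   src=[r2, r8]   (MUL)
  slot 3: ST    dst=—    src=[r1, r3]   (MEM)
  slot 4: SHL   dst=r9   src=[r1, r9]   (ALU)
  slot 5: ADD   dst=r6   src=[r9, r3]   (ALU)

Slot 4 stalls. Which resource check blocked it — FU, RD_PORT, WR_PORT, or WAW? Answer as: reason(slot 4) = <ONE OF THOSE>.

(0) want 1×MEM +2rd +0wr — yes → AL3|MU2|ME0|BR1|rd5|wr3
(1) want 1×ALU +2rd +1wr — yes → AL2|MU2|ME0|BR1|rd3|wr2
(2) want 1×MUL +2rd +1wr — yes → AL2|MU1|ME0|BR1|rd1|wr1
(3) want 1×MEM +2rd +0wr — FU → AL2|MU1|ME0|BR1|rd1|wr1
(4) want 1×ALU +2rd +1wr — RD_PORT → AL2|MU1|ME0|BR1|rd1|wr1
(5) want 1×ALU +2rd +1wr — RD_PORT → AL2|MU1|ME0|BR1|rd1|wr1

reason(slot 4) = RD_PORT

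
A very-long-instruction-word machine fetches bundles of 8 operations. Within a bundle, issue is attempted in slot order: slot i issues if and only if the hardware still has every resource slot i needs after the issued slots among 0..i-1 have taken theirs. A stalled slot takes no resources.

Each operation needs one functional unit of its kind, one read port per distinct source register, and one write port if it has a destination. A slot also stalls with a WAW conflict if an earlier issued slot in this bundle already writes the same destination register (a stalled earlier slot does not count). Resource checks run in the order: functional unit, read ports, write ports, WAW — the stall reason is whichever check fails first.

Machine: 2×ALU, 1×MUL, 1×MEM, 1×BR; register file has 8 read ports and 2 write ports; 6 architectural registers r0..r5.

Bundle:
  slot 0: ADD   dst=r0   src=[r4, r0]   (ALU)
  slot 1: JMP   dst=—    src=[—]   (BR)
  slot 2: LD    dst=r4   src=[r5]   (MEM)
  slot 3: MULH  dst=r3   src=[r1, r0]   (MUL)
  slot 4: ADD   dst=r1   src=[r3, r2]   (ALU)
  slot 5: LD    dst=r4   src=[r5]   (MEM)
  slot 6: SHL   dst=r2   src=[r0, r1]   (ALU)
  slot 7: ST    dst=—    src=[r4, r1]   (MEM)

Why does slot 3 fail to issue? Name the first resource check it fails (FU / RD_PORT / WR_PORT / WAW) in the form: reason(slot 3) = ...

#0 ALU src=r4,r0 dispatched  <A:1 Mu:1 Ld:1 B:1 rd:6 wr:1>
#1 BR src=- dispatched  <A:1 Mu:1 Ld:1 B:0 rd:6 wr:1>
#2 MEM src=r5 dispatched  <A:1 Mu:1 Ld:0 B:0 rd:5 wr:0>
#3 MUL src=r1,r0 held:WR_PORT  <A:1 Mu:1 Ld:0 B:0 rd:5 wr:0>
#4 ALU src=r3,r2 held:WR_PORT  <A:1 Mu:1 Ld:0 B:0 rd:5 wr:0>
#5 MEM src=r5 held:FU  <A:1 Mu:1 Ld:0 B:0 rd:5 wr:0>
#6 ALU src=r0,r1 held:WR_PORT  <A:1 Mu:1 Ld:0 B:0 rd:5 wr:0>
#7 MEM src=r4,r1 held:FU  <A:1 Mu:1 Ld:0 B:0 rd:5 wr:0>

reason(slot 3) = WR_PORT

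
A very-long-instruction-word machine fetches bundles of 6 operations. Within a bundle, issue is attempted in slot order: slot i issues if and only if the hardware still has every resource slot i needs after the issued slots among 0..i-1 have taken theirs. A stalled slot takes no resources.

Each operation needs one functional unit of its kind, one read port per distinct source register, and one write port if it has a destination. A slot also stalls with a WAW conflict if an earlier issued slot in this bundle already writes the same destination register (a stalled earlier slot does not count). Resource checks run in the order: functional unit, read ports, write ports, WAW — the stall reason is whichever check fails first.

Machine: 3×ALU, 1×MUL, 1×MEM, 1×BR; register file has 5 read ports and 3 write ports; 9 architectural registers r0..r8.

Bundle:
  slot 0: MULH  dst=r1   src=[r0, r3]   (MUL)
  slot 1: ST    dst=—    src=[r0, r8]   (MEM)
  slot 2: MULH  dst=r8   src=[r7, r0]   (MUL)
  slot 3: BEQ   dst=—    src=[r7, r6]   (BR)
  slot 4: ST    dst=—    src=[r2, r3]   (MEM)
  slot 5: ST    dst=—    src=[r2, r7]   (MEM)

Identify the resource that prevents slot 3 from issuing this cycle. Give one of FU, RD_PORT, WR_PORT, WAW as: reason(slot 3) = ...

  0. MUL→r1 ⇒ go  {3A/0Mu/1Ld/1B | 3r 2w}
  1. MEM ⇒ go  {3A/0Mu/0Ld/1B | 1r 2w}
  2. MUL→r8 ⇒ no(FU)  {3A/0Mu/0Ld/1B | 1r 2w}
  3. BR ⇒ no(RD_PORT)  {3A/0Mu/0Ld/1B | 1r 2w}
  4. MEM ⇒ no(FU)  {3A/0Mu/0Ld/1B | 1r 2w}
  5. MEM ⇒ no(FU)  {3A/0Mu/0Ld/1B | 1r 2w}

reason(slot 3) = RD_PORT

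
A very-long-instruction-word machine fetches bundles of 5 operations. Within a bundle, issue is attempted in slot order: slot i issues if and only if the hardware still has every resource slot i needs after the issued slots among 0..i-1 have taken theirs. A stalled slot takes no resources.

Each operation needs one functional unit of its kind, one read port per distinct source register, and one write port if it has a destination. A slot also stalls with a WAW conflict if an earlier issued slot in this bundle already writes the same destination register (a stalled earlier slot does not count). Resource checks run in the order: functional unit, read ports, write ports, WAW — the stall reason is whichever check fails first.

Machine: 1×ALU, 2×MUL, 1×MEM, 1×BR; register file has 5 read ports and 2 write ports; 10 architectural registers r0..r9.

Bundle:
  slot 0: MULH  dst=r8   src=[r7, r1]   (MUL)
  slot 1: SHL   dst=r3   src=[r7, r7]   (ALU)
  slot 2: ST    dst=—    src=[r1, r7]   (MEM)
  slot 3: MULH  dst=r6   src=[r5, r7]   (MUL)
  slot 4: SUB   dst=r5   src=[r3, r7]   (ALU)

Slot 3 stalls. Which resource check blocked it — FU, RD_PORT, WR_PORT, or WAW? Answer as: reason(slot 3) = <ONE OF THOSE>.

reason(slot 3) = RD_PORT

(0) want 1×MUL +2rd +1wr — yes → AL1|MU1|ME1|BR1|rd3|wr1
(1) want 1×ALU +1rd +1wr — yes → AL0|MU1|ME1|BR1|rd2|wr0
(2) want 1×MEM +2rd +0wr — yes → AL0|MU1|ME0|BR1|rd0|wr0
(3) want 1×MUL +2rd +1wr — RD_PORT → AL0|MU1|ME0|BR1|rd0|wr0
(4) want 1×ALU +2rd +1wr — FU → AL0|MU1|ME0|BR1|rd0|wr0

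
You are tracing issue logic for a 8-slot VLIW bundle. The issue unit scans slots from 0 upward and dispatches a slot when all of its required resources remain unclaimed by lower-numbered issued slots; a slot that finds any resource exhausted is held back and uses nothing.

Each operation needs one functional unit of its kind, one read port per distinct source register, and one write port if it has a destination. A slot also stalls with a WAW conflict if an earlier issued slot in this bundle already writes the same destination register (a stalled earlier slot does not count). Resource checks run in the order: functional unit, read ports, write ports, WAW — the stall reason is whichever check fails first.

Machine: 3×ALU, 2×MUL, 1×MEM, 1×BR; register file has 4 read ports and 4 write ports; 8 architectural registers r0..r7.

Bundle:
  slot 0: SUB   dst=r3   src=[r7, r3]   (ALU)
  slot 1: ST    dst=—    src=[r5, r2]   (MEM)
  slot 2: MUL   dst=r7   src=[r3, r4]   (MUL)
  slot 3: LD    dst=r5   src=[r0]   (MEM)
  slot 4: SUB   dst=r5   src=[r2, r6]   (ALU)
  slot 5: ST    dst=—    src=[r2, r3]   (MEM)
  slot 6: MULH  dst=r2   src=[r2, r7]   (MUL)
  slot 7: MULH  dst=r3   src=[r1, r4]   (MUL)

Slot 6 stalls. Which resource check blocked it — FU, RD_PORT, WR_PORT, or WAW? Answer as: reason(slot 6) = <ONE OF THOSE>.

reason(slot 6) = RD_PORT

  0. ALU→r3 ⇒ go  {2A/2Mu/1Ld/1B | 2r 3w}
  1. MEM ⇒ go  {2A/2Mu/0Ld/1B | 0r 3w}
  2. MUL→r7 ⇒ no(RD_PORT)  {2A/2Mu/0Ld/1B | 0r 3w}
  3. MEM→r5 ⇒ no(FU)  {2A/2Mu/0Ld/1B | 0r 3w}
  4. ALU→r5 ⇒ no(RD_PORT)  {2A/2Mu/0Ld/1B | 0r 3w}
  5. MEM ⇒ no(FU)  {2A/2Mu/0Ld/1B | 0r 3w}
  6. MUL→r2 ⇒ no(RD_PORT)  {2A/2Mu/0Ld/1B | 0r 3w}
  7. MUL→r3 ⇒ no(RD_PORT)  {2A/2Mu/0Ld/1B | 0r 3w}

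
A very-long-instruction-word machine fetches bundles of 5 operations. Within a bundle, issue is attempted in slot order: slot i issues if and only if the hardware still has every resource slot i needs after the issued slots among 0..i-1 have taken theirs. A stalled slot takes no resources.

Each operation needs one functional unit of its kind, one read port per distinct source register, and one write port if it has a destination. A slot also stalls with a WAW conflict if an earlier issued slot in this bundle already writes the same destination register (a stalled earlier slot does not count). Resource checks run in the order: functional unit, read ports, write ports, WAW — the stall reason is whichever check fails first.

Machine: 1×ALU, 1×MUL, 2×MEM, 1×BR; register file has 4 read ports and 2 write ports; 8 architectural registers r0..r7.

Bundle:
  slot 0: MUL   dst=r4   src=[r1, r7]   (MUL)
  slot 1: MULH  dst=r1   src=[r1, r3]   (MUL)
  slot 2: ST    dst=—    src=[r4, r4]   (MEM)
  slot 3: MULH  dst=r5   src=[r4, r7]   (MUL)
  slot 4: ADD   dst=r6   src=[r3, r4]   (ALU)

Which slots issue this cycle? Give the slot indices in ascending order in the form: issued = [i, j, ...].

slot 0 (MUL): ISSUE — free A1,Mu0,Ld2,B1 rp2 wp1
slot 1 (MUL): stall FU — free A1,Mu0,Ld2,B1 rp2 wp1
slot 2 (MEM): ISSUE — free A1,Mu0,Ld1,B1 rp1 wp1
slot 3 (MUL): stall FU — free A1,Mu0,Ld1,B1 rp1 wp1
slot 4 (ALU): stall RD_PORT — free A1,Mu0,Ld1,B1 rp1 wp1

issued = [0, 2]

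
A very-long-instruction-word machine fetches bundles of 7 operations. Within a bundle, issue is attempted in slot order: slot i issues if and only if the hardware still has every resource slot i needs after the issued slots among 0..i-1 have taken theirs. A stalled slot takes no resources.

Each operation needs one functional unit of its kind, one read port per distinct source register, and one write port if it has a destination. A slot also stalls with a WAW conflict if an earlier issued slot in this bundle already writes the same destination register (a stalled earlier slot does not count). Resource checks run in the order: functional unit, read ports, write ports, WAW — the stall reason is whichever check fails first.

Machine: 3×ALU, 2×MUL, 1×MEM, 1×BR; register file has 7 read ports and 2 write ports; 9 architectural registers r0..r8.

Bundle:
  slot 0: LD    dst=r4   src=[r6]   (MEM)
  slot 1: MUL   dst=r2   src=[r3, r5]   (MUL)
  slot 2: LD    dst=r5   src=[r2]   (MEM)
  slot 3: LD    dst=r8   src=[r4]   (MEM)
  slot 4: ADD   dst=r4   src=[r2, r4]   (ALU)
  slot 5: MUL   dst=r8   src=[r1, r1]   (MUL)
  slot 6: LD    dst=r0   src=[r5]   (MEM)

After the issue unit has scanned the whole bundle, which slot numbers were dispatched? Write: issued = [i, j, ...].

#0 MEM src=r6 dispatched  <A:3 Mu:2 Ld:0 B:1 rd:6 wr:1>
#1 MUL src=r3,r5 dispatched  <A:3 Mu:1 Ld:0 B:1 rd:4 wr:0>
#2 MEM src=r2 held:FU  <A:3 Mu:1 Ld:0 B:1 rd:4 wr:0>
#3 MEM src=r4 held:FU  <A:3 Mu:1 Ld:0 B:1 rd:4 wr:0>
#4 ALU src=r2,r4 held:WR_PORT  <A:3 Mu:1 Ld:0 B:1 rd:4 wr:0>
#5 MUL src=r1,r1 held:WR_PORT  <A:3 Mu:1 Ld:0 B:1 rd:4 wr:0>
#6 MEM src=r5 held:FU  <A:3 Mu:1 Ld:0 B:1 rd:4 wr:0>

issued = [0, 1]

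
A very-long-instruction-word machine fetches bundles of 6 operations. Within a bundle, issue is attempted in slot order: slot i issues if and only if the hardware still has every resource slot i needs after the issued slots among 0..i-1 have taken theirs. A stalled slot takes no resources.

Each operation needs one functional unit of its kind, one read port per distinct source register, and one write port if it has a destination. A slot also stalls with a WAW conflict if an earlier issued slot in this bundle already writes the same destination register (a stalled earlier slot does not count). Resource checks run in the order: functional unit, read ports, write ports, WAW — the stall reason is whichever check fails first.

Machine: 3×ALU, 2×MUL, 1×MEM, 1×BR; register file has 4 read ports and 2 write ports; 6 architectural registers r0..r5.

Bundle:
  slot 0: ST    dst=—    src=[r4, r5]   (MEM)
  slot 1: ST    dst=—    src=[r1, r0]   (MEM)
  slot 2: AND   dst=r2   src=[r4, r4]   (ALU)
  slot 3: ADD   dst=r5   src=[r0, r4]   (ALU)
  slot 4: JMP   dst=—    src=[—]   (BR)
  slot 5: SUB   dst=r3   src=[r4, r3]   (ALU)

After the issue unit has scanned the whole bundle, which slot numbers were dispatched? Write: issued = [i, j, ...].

[0] MEM needs rd=2 wr=0: ok; after: ALU=3 MUL=2 MEM=0 BR=1, R=2, W=2
[1] MEM needs rd=2 wr=0: FU; after: ALU=3 MUL=2 MEM=0 BR=1, R=2, W=2
[2] ALU needs rd=1 wr=1: ok; after: ALU=2 MUL=2 MEM=0 BR=1, R=1, W=1
[3] ALU needs rd=2 wr=1: RD_PORT; after: ALU=2 MUL=2 MEM=0 BR=1, R=1, W=1
[4] BR needs rd=0 wr=0: ok; after: ALU=2 MUL=2 MEM=0 BR=0, R=1, W=1
[5] ALU needs rd=2 wr=1: RD_PORT; after: ALU=2 MUL=2 MEM=0 BR=0, R=1, W=1

issued = [0, 2, 4]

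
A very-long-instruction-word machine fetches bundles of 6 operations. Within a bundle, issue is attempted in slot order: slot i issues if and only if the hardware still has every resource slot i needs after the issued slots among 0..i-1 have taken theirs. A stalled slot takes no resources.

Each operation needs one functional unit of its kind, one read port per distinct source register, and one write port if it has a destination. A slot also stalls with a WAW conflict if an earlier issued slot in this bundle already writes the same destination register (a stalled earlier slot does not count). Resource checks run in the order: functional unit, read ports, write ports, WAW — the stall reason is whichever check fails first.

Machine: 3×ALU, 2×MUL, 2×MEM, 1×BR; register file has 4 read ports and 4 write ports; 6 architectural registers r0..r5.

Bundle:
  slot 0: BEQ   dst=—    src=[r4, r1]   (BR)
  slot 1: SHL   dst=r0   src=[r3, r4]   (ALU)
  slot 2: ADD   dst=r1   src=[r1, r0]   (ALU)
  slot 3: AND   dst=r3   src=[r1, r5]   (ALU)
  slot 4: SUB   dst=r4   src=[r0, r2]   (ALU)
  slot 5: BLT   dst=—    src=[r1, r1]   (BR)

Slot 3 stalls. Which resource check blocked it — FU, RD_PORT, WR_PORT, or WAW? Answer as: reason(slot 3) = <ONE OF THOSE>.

#0 BR src=r4,r1 dispatched  <A:3 Mu:2 Ld:2 B:0 rd:2 wr:4>
#1 ALU src=r3,r4 dispatched  <A:2 Mu:2 Ld:2 B:0 rd:0 wr:3>
#2 ALU src=r1,r0 held:RD_PORT  <A:2 Mu:2 Ld:2 B:0 rd:0 wr:3>
#3 ALU src=r1,r5 held:RD_PORT  <A:2 Mu:2 Ld:2 B:0 rd:0 wr:3>
#4 ALU src=r0,r2 held:RD_PORT  <A:2 Mu:2 Ld:2 B:0 rd:0 wr:3>
#5 BR src=r1,r1 held:FU  <A:2 Mu:2 Ld:2 B:0 rd:0 wr:3>

reason(slot 3) = RD_PORT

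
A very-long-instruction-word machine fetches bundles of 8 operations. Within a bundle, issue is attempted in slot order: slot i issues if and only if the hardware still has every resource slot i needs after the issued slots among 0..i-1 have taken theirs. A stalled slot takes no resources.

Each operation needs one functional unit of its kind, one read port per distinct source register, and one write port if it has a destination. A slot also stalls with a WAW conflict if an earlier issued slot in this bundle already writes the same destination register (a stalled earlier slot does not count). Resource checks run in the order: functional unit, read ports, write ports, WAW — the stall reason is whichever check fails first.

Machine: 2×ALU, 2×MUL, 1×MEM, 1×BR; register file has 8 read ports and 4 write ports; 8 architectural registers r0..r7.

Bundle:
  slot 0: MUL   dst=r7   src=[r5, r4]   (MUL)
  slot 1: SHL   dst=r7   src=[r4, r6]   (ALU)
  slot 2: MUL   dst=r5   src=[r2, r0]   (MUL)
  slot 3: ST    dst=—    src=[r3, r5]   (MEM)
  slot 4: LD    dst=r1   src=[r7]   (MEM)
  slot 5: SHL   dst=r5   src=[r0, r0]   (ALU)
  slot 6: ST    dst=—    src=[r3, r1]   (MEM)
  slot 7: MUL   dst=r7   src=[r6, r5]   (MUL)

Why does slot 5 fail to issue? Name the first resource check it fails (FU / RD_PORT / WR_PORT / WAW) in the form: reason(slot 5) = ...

reason(slot 5) = WAW

[0] MUL needs rd=2 wr=1: ok; after: ALU=2 MUL=1 MEM=1 BR=1, R=6, W=3
[1] ALU needs rd=2 wr=1: WAW; after: ALU=2 MUL=1 MEM=1 BR=1, R=6, W=3
[2] MUL needs rd=2 wr=1: ok; after: ALU=2 MUL=0 MEM=1 BR=1, R=4, W=2
[3] MEM needs rd=2 wr=0: ok; after: ALU=2 MUL=0 MEM=0 BR=1, R=2, W=2
[4] MEM needs rd=1 wr=1: FU; after: ALU=2 MUL=0 MEM=0 BR=1, R=2, W=2
[5] ALU needs rd=1 wr=1: WAW; after: ALU=2 MUL=0 MEM=0 BR=1, R=2, W=2
[6] MEM needs rd=2 wr=0: FU; after: ALU=2 MUL=0 MEM=0 BR=1, R=2, W=2
[7] MUL needs rd=2 wr=1: FU; after: ALU=2 MUL=0 MEM=0 BR=1, R=2, W=2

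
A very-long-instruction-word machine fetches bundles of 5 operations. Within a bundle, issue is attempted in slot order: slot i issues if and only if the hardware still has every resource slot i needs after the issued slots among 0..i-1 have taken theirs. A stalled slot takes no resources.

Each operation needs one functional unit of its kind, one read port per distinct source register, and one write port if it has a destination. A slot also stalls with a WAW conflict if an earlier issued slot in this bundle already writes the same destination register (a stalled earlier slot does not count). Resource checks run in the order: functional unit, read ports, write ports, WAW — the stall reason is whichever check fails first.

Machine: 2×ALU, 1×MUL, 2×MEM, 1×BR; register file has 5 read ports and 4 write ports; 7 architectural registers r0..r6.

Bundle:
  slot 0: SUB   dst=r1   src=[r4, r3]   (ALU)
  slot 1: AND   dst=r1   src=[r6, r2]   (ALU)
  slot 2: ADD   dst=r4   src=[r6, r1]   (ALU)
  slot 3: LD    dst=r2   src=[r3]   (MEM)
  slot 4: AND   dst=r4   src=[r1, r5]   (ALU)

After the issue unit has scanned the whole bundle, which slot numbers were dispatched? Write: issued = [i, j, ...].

[0] ALU needs rd=2 wr=1: ok; after: ALU=1 MUL=1 MEM=2 BR=1, R=3, W=3
[1] ALU needs rd=2 wr=1: WAW; after: ALU=1 MUL=1 MEM=2 BR=1, R=3, W=3
[2] ALU needs rd=2 wr=1: ok; after: ALU=0 MUL=1 MEM=2 BR=1, R=1, W=2
[3] MEM needs rd=1 wr=1: ok; after: ALU=0 MUL=1 MEM=1 BR=1, R=0, W=1
[4] ALU needs rd=2 wr=1: FU; after: ALU=0 MUL=1 MEM=1 BR=1, R=0, W=1

issued = [0, 2, 3]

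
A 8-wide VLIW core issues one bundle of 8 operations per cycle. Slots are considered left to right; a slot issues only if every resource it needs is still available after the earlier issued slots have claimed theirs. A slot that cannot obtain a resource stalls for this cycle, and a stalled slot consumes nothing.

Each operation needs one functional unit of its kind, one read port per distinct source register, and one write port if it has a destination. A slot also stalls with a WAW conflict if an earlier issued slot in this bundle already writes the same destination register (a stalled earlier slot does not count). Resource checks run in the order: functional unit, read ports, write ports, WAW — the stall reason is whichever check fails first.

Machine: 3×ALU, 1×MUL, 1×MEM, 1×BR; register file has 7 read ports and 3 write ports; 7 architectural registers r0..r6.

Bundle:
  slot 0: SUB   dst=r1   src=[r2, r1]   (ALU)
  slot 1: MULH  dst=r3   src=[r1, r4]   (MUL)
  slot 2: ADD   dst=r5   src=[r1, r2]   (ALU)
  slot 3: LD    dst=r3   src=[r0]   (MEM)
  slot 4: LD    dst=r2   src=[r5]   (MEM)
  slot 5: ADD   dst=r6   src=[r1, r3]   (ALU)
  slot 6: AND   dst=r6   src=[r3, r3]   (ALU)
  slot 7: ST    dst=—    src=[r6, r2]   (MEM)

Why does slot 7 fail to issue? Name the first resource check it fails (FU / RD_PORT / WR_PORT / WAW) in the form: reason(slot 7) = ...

reason(slot 7) = RD_PORT

(0) want 1×ALU +2rd +1wr — yes → AL2|MU1|ME1|BR1|rd5|wr2
(1) want 1×MUL +2rd +1wr — yes → AL2|MU0|ME1|BR1|rd3|wr1
(2) want 1×ALU +2rd +1wr — yes → AL1|MU0|ME1|BR1|rd1|wr0
(3) want 1×MEM +1rd +1wr — WR_PORT → AL1|MU0|ME1|BR1|rd1|wr0
(4) want 1×MEM +1rd +1wr — WR_PORT → AL1|MU0|ME1|BR1|rd1|wr0
(5) want 1×ALU +2rd +1wr — RD_PORT → AL1|MU0|ME1|BR1|rd1|wr0
(6) want 1×ALU +1rd +1wr — WR_PORT → AL1|MU0|ME1|BR1|rd1|wr0
(7) want 1×MEM +2rd +0wr — RD_PORT → AL1|MU0|ME1|BR1|rd1|wr0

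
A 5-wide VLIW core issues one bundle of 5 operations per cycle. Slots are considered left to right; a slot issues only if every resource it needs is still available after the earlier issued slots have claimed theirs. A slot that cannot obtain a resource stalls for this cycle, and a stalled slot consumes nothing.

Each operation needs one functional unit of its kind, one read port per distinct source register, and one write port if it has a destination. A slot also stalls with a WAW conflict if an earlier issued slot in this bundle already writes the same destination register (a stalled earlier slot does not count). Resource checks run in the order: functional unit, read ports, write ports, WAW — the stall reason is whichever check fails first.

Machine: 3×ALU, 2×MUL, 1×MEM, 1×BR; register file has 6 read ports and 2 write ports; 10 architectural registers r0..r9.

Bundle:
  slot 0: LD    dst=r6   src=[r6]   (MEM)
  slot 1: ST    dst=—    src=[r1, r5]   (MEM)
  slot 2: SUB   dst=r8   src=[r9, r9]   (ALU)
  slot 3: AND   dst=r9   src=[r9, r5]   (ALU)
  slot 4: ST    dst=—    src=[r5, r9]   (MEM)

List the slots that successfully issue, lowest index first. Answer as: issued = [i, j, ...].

slot 0 (MEM): ISSUE — free A3,Mu2,Ld0,B1 rp5 wp1
slot 1 (MEM): stall FU — free A3,Mu2,Ld0,B1 rp5 wp1
slot 2 (ALU): ISSUE — free A2,Mu2,Ld0,B1 rp4 wp0
slot 3 (ALU): stall WR_PORT — free A2,Mu2,Ld0,B1 rp4 wp0
slot 4 (MEM): stall FU — free A2,Mu2,Ld0,B1 rp4 wp0

issued = [0, 2]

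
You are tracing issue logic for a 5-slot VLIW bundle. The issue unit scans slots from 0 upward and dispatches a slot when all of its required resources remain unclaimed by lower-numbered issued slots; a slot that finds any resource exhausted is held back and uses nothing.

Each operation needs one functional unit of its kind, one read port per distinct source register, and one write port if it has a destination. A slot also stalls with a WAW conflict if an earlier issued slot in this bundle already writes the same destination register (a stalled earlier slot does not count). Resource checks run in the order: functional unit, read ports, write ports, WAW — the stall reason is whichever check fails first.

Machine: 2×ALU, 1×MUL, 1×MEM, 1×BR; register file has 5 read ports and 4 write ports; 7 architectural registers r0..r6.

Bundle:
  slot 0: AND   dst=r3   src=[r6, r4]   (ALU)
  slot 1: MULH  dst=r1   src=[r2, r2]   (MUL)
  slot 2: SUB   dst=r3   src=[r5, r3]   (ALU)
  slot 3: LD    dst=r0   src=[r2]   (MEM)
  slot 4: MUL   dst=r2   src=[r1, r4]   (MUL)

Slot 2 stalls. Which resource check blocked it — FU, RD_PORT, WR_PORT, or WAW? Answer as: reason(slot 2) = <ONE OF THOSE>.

slot 0 (ALU): ISSUE — free A1,Mu1,Ld1,B1 rp3 wp3
slot 1 (MUL): ISSUE — free A1,Mu0,Ld1,B1 rp2 wp2
slot 2 (ALU): stall WAW — free A1,Mu0,Ld1,B1 rp2 wp2
slot 3 (MEM): ISSUE — free A1,Mu0,Ld0,B1 rp1 wp1
slot 4 (MUL): stall FU — free A1,Mu0,Ld0,B1 rp1 wp1

reason(slot 2) = WAW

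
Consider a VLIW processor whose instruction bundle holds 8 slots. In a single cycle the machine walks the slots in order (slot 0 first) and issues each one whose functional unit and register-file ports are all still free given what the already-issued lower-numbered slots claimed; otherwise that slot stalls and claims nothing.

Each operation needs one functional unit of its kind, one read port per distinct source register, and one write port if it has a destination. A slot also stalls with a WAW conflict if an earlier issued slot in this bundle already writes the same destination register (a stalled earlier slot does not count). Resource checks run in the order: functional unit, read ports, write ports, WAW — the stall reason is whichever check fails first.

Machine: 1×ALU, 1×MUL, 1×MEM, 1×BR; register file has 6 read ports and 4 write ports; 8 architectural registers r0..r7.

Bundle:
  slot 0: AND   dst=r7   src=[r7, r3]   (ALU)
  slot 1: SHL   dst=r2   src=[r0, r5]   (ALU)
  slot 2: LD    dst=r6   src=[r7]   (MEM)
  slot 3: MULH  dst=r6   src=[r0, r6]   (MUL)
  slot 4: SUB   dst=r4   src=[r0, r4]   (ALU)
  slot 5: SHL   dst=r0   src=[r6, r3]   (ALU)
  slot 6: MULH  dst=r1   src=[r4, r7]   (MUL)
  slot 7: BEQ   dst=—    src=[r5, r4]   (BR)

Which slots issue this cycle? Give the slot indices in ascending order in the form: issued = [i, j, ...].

  0. ALU→r7 ⇒ go  {0A/1Mu/1Ld/1B | 4r 3w}
  1. ALU→r2 ⇒ no(FU)  {0A/1Mu/1Ld/1B | 4r 3w}
  2. MEM→r6 ⇒ go  {0A/1Mu/0Ld/1B | 3r 2w}
  3. MUL→r6 ⇒ no(WAW)  {0A/1Mu/0Ld/1B | 3r 2w}
  4. ALU→r4 ⇒ no(FU)  {0A/1Mu/0Ld/1B | 3r 2w}
  5. ALU→r0 ⇒ no(FU)  {0A/1Mu/0Ld/1B | 3r 2w}
  6. MUL→r1 ⇒ go  {0A/0Mu/0Ld/1B | 1r 1w}
  7. BR ⇒ no(RD_PORT)  {0A/0Mu/0Ld/1B | 1r 1w}

issued = [0, 2, 6]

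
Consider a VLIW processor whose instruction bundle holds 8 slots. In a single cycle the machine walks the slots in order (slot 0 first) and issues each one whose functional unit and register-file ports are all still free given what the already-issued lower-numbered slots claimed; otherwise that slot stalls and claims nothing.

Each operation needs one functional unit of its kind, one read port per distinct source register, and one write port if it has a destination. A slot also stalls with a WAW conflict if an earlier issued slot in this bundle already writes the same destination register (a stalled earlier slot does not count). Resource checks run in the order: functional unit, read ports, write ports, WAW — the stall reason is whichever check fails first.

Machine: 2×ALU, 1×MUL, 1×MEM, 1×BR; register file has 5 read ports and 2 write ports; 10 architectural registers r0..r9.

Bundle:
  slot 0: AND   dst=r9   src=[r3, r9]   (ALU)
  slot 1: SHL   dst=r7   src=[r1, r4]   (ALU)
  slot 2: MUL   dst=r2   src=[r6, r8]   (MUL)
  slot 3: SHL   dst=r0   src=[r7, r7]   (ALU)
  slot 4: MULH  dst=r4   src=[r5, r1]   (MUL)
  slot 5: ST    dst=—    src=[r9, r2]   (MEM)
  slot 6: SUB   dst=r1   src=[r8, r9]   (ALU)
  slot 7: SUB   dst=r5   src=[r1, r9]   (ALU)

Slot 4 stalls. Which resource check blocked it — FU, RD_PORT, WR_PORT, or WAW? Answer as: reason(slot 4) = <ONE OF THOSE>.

[0] ALU needs rd=2 wr=1: ok; after: ALU=1 MUL=1 MEM=1 BR=1, R=3, W=1
[1] ALU needs rd=2 wr=1: ok; after: ALU=0 MUL=1 MEM=1 BR=1, R=1, W=0
[2] MUL needs rd=2 wr=1: RD_PORT; after: ALU=0 MUL=1 MEM=1 BR=1, R=1, W=0
[3] ALU needs rd=1 wr=1: FU; after: ALU=0 MUL=1 MEM=1 BR=1, R=1, W=0
[4] MUL needs rd=2 wr=1: RD_PORT; after: ALU=0 MUL=1 MEM=1 BR=1, R=1, W=0
[5] MEM needs rd=2 wr=0: RD_PORT; after: ALU=0 MUL=1 MEM=1 BR=1, R=1, W=0
[6] ALU needs rd=2 wr=1: FU; after: ALU=0 MUL=1 MEM=1 BR=1, R=1, W=0
[7] ALU needs rd=2 wr=1: FU; after: ALU=0 MUL=1 MEM=1 BR=1, R=1, W=0

reason(slot 4) = RD_PORT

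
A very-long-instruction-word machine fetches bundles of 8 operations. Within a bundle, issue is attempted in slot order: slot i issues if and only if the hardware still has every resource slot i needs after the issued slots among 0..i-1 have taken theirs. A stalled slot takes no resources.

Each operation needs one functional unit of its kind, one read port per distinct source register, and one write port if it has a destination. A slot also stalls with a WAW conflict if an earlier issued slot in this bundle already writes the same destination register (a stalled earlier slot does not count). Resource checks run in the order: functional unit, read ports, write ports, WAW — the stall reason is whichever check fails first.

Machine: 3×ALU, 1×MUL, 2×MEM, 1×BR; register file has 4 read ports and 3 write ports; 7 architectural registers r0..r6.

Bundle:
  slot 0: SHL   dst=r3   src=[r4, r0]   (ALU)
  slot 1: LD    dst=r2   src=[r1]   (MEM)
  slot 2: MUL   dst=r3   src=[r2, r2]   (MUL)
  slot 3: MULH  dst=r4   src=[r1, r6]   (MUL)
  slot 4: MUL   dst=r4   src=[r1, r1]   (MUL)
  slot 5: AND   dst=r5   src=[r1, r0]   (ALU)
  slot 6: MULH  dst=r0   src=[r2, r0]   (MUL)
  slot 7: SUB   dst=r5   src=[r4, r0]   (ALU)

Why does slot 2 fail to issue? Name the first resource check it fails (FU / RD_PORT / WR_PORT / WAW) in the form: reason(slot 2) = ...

reason(slot 2) = WAW

[0] ALU needs rd=2 wr=1: ok; after: ALU=2 MUL=1 MEM=2 BR=1, R=2, W=2
[1] MEM needs rd=1 wr=1: ok; after: ALU=2 MUL=1 MEM=1 BR=1, R=1, W=1
[2] MUL needs rd=1 wr=1: WAW; after: ALU=2 MUL=1 MEM=1 BR=1, R=1, W=1
[3] MUL needs rd=2 wr=1: RD_PORT; after: ALU=2 MUL=1 MEM=1 BR=1, R=1, W=1
[4] MUL needs rd=1 wr=1: ok; after: ALU=2 MUL=0 MEM=1 BR=1, R=0, W=0
[5] ALU needs rd=2 wr=1: RD_PORT; after: ALU=2 MUL=0 MEM=1 BR=1, R=0, W=0
[6] MUL needs rd=2 wr=1: FU; after: ALU=2 MUL=0 MEM=1 BR=1, R=0, W=0
[7] ALU needs rd=2 wr=1: RD_PORT; after: ALU=2 MUL=0 MEM=1 BR=1, R=0, W=0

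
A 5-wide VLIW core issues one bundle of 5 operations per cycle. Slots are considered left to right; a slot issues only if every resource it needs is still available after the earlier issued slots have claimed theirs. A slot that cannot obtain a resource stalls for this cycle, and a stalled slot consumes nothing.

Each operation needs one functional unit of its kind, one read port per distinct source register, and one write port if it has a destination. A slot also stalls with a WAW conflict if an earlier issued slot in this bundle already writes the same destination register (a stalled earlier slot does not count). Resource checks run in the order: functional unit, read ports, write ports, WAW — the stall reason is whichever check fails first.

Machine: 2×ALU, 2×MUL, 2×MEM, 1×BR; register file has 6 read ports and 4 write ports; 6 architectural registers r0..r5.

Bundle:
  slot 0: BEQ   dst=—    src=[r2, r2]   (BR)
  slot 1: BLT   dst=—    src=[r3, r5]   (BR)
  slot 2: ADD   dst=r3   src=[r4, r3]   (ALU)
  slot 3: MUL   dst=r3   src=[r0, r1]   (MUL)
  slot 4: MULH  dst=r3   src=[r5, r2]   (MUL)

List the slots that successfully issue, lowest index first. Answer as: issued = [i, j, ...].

issued = [0, 2]

slot 0 (BR): ISSUE — free A2,Mu2,Ld2,B0 rp5 wp4
slot 1 (BR): stall FU — free A2,Mu2,Ld2,B0 rp5 wp4
slot 2 (ALU): ISSUE — free A1,Mu2,Ld2,B0 rp3 wp3
slot 3 (MUL): stall WAW — free A1,Mu2,Ld2,B0 rp3 wp3
slot 4 (MUL): stall WAW — free A1,Mu2,Ld2,B0 rp3 wp3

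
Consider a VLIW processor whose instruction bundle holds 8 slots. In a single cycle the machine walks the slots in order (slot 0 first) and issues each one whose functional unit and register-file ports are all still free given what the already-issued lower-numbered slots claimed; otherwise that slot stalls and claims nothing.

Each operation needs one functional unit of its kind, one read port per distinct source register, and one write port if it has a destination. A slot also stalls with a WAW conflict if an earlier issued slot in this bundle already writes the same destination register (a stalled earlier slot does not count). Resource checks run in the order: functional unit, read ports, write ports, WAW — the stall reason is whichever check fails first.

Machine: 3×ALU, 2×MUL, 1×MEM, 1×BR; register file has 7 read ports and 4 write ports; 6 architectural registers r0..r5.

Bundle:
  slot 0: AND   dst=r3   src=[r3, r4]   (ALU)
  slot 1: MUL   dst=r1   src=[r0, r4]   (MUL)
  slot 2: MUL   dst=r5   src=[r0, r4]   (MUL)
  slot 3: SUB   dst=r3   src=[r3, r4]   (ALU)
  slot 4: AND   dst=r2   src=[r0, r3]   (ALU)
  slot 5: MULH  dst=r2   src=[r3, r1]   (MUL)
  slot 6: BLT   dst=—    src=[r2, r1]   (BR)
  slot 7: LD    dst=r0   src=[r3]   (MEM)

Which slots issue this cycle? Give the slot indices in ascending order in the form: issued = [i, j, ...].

slot 0 (ALU): ISSUE — free A2,Mu2,Ld1,B1 rp5 wp3
slot 1 (MUL): ISSUE — free A2,Mu1,Ld1,B1 rp3 wp2
slot 2 (MUL): ISSUE — free A2,Mu0,Ld1,B1 rp1 wp1
slot 3 (ALU): stall RD_PORT — free A2,Mu0,Ld1,B1 rp1 wp1
slot 4 (ALU): stall RD_PORT — free A2,Mu0,Ld1,B1 rp1 wp1
slot 5 (MUL): stall FU — free A2,Mu0,Ld1,B1 rp1 wp1
slot 6 (BR): stall RD_PORT — free A2,Mu0,Ld1,B1 rp1 wp1
slot 7 (MEM): ISSUE — free A2,Mu0,Ld0,B1 rp0 wp0

issued = [0, 1, 2, 7]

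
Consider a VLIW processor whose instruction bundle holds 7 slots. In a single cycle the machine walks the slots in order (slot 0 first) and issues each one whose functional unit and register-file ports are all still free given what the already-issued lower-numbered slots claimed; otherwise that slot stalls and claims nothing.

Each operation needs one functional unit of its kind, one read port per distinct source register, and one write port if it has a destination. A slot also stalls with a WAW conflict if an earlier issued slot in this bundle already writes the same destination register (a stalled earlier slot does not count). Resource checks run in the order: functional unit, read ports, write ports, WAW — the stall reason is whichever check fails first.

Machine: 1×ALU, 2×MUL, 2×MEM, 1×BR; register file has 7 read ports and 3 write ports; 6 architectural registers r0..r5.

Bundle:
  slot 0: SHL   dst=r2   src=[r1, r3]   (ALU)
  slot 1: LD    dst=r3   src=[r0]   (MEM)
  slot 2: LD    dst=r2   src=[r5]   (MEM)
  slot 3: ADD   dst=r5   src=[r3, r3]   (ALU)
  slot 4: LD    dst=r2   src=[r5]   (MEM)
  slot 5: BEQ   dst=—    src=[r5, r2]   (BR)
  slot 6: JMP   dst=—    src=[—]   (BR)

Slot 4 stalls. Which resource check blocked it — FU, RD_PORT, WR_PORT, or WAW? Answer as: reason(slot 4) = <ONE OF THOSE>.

(0) want 1×ALU +2rd +1wr — yes → AL0|MU2|ME2|BR1|rd5|wr2
(1) want 1×MEM +1rd +1wr — yes → AL0|MU2|ME1|BR1|rd4|wr1
(2) want 1×MEM +1rd +1wr — WAW → AL0|MU2|ME1|BR1|rd4|wr1
(3) want 1×ALU +1rd +1wr — FU → AL0|MU2|ME1|BR1|rd4|wr1
(4) want 1×MEM +1rd +1wr — WAW → AL0|MU2|ME1|BR1|rd4|wr1
(5) want 1×BR +2rd +0wr — yes → AL0|MU2|ME1|BR0|rd2|wr1
(6) want 1×BR +0rd +0wr — FU → AL0|MU2|ME1|BR0|rd2|wr1

reason(slot 4) = WAW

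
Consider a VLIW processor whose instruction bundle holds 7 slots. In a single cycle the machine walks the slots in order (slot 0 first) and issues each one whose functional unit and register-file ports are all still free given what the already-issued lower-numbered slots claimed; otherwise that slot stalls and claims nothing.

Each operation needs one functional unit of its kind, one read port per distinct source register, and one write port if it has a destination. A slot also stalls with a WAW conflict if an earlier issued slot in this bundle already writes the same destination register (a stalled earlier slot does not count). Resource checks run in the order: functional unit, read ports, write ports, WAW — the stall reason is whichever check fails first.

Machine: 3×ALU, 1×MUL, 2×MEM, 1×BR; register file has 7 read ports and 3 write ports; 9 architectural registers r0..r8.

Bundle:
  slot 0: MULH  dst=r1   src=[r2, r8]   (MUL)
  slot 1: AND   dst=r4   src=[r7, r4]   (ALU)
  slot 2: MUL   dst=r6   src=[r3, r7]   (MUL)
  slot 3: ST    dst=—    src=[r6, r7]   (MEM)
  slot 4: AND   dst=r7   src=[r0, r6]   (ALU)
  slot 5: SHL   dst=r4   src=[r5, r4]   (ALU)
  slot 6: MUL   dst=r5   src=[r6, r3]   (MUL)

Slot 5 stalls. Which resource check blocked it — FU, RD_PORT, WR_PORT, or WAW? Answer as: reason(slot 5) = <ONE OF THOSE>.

slot 0 (MUL): ISSUE — free A3,Mu0,Ld2,B1 rp5 wp2
slot 1 (ALU): ISSUE — free A2,Mu0,Ld2,B1 rp3 wp1
slot 2 (MUL): stall FU — free A2,Mu0,Ld2,B1 rp3 wp1
slot 3 (MEM): ISSUE — free A2,Mu0,Ld1,B1 rp1 wp1
slot 4 (ALU): stall RD_PORT — free A2,Mu0,Ld1,B1 rp1 wp1
slot 5 (ALU): stall RD_PORT — free A2,Mu0,Ld1,B1 rp1 wp1
slot 6 (MUL): stall FU — free A2,Mu0,Ld1,B1 rp1 wp1

reason(slot 5) = RD_PORT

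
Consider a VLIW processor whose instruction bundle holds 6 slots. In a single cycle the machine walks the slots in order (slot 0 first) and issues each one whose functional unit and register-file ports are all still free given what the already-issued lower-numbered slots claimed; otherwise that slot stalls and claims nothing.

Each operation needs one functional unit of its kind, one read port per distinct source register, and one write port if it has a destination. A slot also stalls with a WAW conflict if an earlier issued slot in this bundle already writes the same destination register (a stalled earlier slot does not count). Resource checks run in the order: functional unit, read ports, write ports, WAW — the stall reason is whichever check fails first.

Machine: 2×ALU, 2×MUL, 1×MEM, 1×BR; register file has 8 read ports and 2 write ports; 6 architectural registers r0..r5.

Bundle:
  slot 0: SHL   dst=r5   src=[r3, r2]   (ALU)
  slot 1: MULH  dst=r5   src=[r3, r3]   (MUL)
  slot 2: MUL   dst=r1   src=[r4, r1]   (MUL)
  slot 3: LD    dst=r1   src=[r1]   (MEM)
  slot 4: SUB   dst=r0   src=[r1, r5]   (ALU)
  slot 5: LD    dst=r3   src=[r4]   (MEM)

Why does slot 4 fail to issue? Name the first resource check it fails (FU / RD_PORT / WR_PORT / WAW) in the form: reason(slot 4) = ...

reason(slot 4) = WR_PORT

[0] ALU needs rd=2 wr=1: ok; after: ALU=1 MUL=2 MEM=1 BR=1, R=6, W=1
[1] MUL needs rd=1 wr=1: WAW; after: ALU=1 MUL=2 MEM=1 BR=1, R=6, W=1
[2] MUL needs rd=2 wr=1: ok; after: ALU=1 MUL=1 MEM=1 BR=1, R=4, W=0
[3] MEM needs rd=1 wr=1: WR_PORT; after: ALU=1 MUL=1 MEM=1 BR=1, R=4, W=0
[4] ALU needs rd=2 wr=1: WR_PORT; after: ALU=1 MUL=1 MEM=1 BR=1, R=4, W=0
[5] MEM needs rd=1 wr=1: WR_PORT; after: ALU=1 MUL=1 MEM=1 BR=1, R=4, W=0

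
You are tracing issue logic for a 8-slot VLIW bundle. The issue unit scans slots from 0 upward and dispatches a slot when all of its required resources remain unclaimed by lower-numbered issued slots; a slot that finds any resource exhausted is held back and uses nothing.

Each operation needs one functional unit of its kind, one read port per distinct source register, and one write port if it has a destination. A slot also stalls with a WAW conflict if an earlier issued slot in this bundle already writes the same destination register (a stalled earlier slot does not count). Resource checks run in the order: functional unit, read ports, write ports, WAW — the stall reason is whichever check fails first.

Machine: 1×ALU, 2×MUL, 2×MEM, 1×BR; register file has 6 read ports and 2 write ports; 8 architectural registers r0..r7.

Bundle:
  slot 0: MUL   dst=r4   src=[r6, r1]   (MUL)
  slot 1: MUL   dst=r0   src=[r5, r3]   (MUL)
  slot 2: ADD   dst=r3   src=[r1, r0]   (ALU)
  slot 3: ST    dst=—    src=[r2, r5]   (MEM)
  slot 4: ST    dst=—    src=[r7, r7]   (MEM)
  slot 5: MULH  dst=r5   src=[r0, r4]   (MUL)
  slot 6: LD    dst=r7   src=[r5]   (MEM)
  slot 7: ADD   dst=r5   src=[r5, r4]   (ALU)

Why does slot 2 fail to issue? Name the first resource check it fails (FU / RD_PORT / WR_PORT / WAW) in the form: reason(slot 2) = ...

slot 0 (MUL): ISSUE — free A1,Mu1,Ld2,B1 rp4 wp1
slot 1 (MUL): ISSUE — free A1,Mu0,Ld2,B1 rp2 wp0
slot 2 (ALU): stall WR_PORT — free A1,Mu0,Ld2,B1 rp2 wp0
slot 3 (MEM): ISSUE — free A1,Mu0,Ld1,B1 rp0 wp0
slot 4 (MEM): stall RD_PORT — free A1,Mu0,Ld1,B1 rp0 wp0
slot 5 (MUL): stall FU — free A1,Mu0,Ld1,B1 rp0 wp0
slot 6 (MEM): stall RD_PORT — free A1,Mu0,Ld1,B1 rp0 wp0
slot 7 (ALU): stall RD_PORT — free A1,Mu0,Ld1,B1 rp0 wp0

reason(slot 2) = WR_PORT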